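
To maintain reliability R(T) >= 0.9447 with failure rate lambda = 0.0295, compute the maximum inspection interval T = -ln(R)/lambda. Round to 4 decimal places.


R_target = 0.9447
lambda = 0.0295
-ln(0.9447) = 0.0569
T = 0.0569 / 0.0295
T = 1.9284

1.9284


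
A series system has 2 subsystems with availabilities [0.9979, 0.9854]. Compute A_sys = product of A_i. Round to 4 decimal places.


Subsystems: [0.9979, 0.9854]
After subsystem 1 (A=0.9979): product = 0.9979
After subsystem 2 (A=0.9854): product = 0.9833
A_sys = 0.9833

0.9833


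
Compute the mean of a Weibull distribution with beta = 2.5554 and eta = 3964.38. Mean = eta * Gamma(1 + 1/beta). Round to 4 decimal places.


beta = 2.5554, eta = 3964.38
1/beta = 0.3913
1 + 1/beta = 1.3913
Gamma(1.3913) = 0.8878
Mean = 3964.38 * 0.8878
Mean = 3519.4599

3519.4599


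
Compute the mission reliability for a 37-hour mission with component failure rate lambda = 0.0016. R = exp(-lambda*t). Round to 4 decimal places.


lambda = 0.0016
mission_time = 37
lambda * t = 0.0016 * 37 = 0.0592
R = exp(-0.0592)
R = 0.9425

0.9425


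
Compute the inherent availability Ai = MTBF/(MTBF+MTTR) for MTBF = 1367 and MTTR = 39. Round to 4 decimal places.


MTBF = 1367
MTTR = 39
MTBF + MTTR = 1406
Ai = 1367 / 1406
Ai = 0.9723

0.9723


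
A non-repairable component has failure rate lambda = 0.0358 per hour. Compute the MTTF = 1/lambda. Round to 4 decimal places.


lambda = 0.0358
MTTF = 1 / 0.0358
MTTF = 27.933

27.933


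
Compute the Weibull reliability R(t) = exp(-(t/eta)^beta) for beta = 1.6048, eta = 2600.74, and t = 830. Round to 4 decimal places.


beta = 1.6048, eta = 2600.74, t = 830
t/eta = 830 / 2600.74 = 0.3191
(t/eta)^beta = 0.3191^1.6048 = 0.16
R(t) = exp(-0.16)
R(t) = 0.8522

0.8522


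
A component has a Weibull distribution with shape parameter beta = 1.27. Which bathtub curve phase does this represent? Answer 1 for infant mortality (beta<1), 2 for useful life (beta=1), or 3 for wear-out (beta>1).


beta = 1.27
Compare beta to 1:
beta < 1 => infant mortality (phase 1)
beta = 1 => useful life (phase 2)
beta > 1 => wear-out (phase 3)
Since beta = 1.27, this is wear-out (increasing failure rate)
Phase = 3

3


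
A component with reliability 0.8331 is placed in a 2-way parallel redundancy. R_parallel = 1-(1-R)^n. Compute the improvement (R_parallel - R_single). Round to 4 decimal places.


R_single = 0.8331, n = 2
1 - R_single = 0.1669
(1 - R_single)^n = 0.1669^2 = 0.0279
R_parallel = 1 - 0.0279 = 0.9721
Improvement = 0.9721 - 0.8331
Improvement = 0.139

0.139


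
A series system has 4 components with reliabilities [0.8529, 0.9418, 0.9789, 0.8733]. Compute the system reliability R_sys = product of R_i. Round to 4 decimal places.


Components: [0.8529, 0.9418, 0.9789, 0.8733]
After component 1 (R=0.8529): product = 0.8529
After component 2 (R=0.9418): product = 0.8033
After component 3 (R=0.9789): product = 0.7863
After component 4 (R=0.8733): product = 0.6867
R_sys = 0.6867

0.6867


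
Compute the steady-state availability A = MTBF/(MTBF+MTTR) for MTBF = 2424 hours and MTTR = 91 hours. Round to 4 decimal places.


MTBF = 2424
MTTR = 91
MTBF + MTTR = 2515
A = 2424 / 2515
A = 0.9638

0.9638


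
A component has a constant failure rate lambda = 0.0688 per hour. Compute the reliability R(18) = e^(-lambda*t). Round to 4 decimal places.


lambda = 0.0688
t = 18
lambda * t = 1.2384
R(t) = e^(-1.2384)
R(t) = 0.2898

0.2898


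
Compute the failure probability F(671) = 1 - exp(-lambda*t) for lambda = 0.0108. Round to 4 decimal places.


lambda = 0.0108, t = 671
lambda * t = 7.2468
exp(-7.2468) = 0.0007
F(t) = 1 - 0.0007
F(t) = 0.9993

0.9993


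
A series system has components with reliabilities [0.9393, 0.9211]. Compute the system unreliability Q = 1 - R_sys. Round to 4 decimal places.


Components: [0.9393, 0.9211]
After component 1: product = 0.9393
After component 2: product = 0.8652
R_sys = 0.8652
Q = 1 - 0.8652 = 0.1348

0.1348


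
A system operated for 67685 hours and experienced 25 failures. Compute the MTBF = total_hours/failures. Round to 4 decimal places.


total_hours = 67685
failures = 25
MTBF = 67685 / 25
MTBF = 2707.4

2707.4


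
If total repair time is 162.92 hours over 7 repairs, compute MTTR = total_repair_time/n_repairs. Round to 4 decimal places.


total_repair_time = 162.92
n_repairs = 7
MTTR = 162.92 / 7
MTTR = 23.2743

23.2743


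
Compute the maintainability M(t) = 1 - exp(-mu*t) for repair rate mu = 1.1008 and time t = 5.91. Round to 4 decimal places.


mu = 1.1008, t = 5.91
mu * t = 1.1008 * 5.91 = 6.5057
exp(-6.5057) = 0.0015
M(t) = 1 - 0.0015
M(t) = 0.9985

0.9985


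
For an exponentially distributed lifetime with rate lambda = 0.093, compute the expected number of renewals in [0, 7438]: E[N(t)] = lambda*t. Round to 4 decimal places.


lambda = 0.093
t = 7438
E[N(t)] = lambda * t
E[N(t)] = 0.093 * 7438
E[N(t)] = 691.734

691.734


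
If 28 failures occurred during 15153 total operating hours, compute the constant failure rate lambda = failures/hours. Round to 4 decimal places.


failures = 28
total_hours = 15153
lambda = 28 / 15153
lambda = 0.0018

0.0018


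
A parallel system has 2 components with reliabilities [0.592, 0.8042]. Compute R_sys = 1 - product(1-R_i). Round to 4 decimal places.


Components: [0.592, 0.8042]
(1 - 0.592) = 0.408, running product = 0.408
(1 - 0.8042) = 0.1958, running product = 0.0799
Product of (1-R_i) = 0.0799
R_sys = 1 - 0.0799 = 0.9201

0.9201


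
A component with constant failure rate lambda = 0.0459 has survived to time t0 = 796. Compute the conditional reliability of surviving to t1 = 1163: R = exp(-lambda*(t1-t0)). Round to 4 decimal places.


lambda = 0.0459
t0 = 796, t1 = 1163
t1 - t0 = 367
lambda * (t1-t0) = 0.0459 * 367 = 16.8453
R = exp(-16.8453)
R = 0.0

0.0


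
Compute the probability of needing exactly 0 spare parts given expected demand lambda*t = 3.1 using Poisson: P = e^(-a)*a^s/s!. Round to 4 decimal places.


a = 3.1, s = 0
e^(-a) = e^(-3.1) = 0.045
a^s = 3.1^0 = 1.0
s! = 1
P = 0.045 * 1.0 / 1
P = 0.045

0.045


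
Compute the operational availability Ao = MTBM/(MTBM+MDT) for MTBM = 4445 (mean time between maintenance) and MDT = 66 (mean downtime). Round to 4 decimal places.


MTBM = 4445
MDT = 66
MTBM + MDT = 4511
Ao = 4445 / 4511
Ao = 0.9854

0.9854


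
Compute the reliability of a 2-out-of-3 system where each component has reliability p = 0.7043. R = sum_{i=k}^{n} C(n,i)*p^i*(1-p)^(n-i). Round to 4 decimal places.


k = 2, n = 3, p = 0.7043
i=2: C(3,2)=3 * 0.7043^2 * 0.2957^1 = 0.44
i=3: C(3,3)=1 * 0.7043^3 * 0.2957^0 = 0.3494
R = sum of terms = 0.7894

0.7894


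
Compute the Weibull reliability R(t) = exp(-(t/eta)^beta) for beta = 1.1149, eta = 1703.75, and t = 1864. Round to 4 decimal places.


beta = 1.1149, eta = 1703.75, t = 1864
t/eta = 1864 / 1703.75 = 1.0941
(t/eta)^beta = 1.0941^1.1149 = 1.1054
R(t) = exp(-1.1054)
R(t) = 0.3311

0.3311


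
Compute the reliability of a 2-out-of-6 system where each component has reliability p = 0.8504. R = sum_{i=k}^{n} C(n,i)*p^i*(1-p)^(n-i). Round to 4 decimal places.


k = 2, n = 6, p = 0.8504
i=2: C(6,2)=15 * 0.8504^2 * 0.1496^4 = 0.0054
i=3: C(6,3)=20 * 0.8504^3 * 0.1496^3 = 0.0412
i=4: C(6,4)=15 * 0.8504^4 * 0.1496^2 = 0.1756
i=5: C(6,5)=6 * 0.8504^5 * 0.1496^1 = 0.3992
i=6: C(6,6)=1 * 0.8504^6 * 0.1496^0 = 0.3782
R = sum of terms = 0.9996

0.9996


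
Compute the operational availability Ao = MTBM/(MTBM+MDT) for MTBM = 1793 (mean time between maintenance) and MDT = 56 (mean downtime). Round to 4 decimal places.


MTBM = 1793
MDT = 56
MTBM + MDT = 1849
Ao = 1793 / 1849
Ao = 0.9697

0.9697


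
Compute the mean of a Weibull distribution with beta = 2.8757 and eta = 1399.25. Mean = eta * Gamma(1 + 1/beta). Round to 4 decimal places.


beta = 2.8757, eta = 1399.25
1/beta = 0.3477
1 + 1/beta = 1.3477
Gamma(1.3477) = 0.8914
Mean = 1399.25 * 0.8914
Mean = 1247.268

1247.268


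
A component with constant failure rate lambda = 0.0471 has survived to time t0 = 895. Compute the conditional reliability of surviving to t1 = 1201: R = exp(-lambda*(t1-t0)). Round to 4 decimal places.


lambda = 0.0471
t0 = 895, t1 = 1201
t1 - t0 = 306
lambda * (t1-t0) = 0.0471 * 306 = 14.4126
R = exp(-14.4126)
R = 0.0

0.0


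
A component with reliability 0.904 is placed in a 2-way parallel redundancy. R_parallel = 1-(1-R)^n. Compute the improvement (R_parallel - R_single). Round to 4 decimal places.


R_single = 0.904, n = 2
1 - R_single = 0.096
(1 - R_single)^n = 0.096^2 = 0.0092
R_parallel = 1 - 0.0092 = 0.9908
Improvement = 0.9908 - 0.904
Improvement = 0.0868

0.0868


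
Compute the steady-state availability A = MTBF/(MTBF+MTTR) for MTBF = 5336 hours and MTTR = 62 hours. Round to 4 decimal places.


MTBF = 5336
MTTR = 62
MTBF + MTTR = 5398
A = 5336 / 5398
A = 0.9885

0.9885


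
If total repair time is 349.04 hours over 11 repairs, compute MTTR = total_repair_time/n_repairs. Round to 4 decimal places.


total_repair_time = 349.04
n_repairs = 11
MTTR = 349.04 / 11
MTTR = 31.7309

31.7309


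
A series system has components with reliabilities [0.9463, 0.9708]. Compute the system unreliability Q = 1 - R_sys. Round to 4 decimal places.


Components: [0.9463, 0.9708]
After component 1: product = 0.9463
After component 2: product = 0.9187
R_sys = 0.9187
Q = 1 - 0.9187 = 0.0813

0.0813


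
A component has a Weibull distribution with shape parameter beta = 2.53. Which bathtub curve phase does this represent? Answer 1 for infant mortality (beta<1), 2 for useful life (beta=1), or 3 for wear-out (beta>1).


beta = 2.53
Compare beta to 1:
beta < 1 => infant mortality (phase 1)
beta = 1 => useful life (phase 2)
beta > 1 => wear-out (phase 3)
Since beta = 2.53, this is wear-out (increasing failure rate)
Phase = 3

3


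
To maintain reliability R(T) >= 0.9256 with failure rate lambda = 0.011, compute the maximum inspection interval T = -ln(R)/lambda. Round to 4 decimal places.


R_target = 0.9256
lambda = 0.011
-ln(0.9256) = 0.0773
T = 0.0773 / 0.011
T = 7.0285

7.0285


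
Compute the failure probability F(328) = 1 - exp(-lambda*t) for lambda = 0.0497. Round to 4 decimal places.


lambda = 0.0497, t = 328
lambda * t = 16.3016
exp(-16.3016) = 0.0
F(t) = 1 - 0.0
F(t) = 1.0

1.0


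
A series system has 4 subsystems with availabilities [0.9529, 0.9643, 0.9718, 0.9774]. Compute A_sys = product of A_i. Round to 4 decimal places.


Subsystems: [0.9529, 0.9643, 0.9718, 0.9774]
After subsystem 1 (A=0.9529): product = 0.9529
After subsystem 2 (A=0.9643): product = 0.9189
After subsystem 3 (A=0.9718): product = 0.893
After subsystem 4 (A=0.9774): product = 0.8728
A_sys = 0.8728

0.8728


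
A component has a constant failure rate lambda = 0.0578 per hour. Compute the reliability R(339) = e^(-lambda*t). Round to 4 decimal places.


lambda = 0.0578
t = 339
lambda * t = 19.5942
R(t) = e^(-19.5942)
R(t) = 0.0

0.0


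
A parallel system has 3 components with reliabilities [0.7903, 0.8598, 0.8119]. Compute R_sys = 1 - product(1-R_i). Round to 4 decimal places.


Components: [0.7903, 0.8598, 0.8119]
(1 - 0.7903) = 0.2097, running product = 0.2097
(1 - 0.8598) = 0.1402, running product = 0.0294
(1 - 0.8119) = 0.1881, running product = 0.0055
Product of (1-R_i) = 0.0055
R_sys = 1 - 0.0055 = 0.9945

0.9945


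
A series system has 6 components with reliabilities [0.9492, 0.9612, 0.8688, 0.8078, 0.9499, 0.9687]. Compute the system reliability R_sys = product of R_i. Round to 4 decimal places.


Components: [0.9492, 0.9612, 0.8688, 0.8078, 0.9499, 0.9687]
After component 1 (R=0.9492): product = 0.9492
After component 2 (R=0.9612): product = 0.9124
After component 3 (R=0.8688): product = 0.7927
After component 4 (R=0.8078): product = 0.6403
After component 5 (R=0.9499): product = 0.6082
After component 6 (R=0.9687): product = 0.5892
R_sys = 0.5892

0.5892


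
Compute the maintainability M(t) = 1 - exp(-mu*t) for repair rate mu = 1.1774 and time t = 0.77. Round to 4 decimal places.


mu = 1.1774, t = 0.77
mu * t = 1.1774 * 0.77 = 0.9066
exp(-0.9066) = 0.4039
M(t) = 1 - 0.4039
M(t) = 0.5961

0.5961


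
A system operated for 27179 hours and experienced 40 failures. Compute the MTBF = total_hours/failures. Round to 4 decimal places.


total_hours = 27179
failures = 40
MTBF = 27179 / 40
MTBF = 679.475

679.475


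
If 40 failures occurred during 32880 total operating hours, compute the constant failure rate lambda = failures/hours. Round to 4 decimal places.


failures = 40
total_hours = 32880
lambda = 40 / 32880
lambda = 0.0012

0.0012


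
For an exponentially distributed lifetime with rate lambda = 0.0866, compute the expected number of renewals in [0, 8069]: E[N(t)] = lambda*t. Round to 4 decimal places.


lambda = 0.0866
t = 8069
E[N(t)] = lambda * t
E[N(t)] = 0.0866 * 8069
E[N(t)] = 698.7754

698.7754


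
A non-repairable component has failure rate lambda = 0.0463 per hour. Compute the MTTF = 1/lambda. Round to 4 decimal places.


lambda = 0.0463
MTTF = 1 / 0.0463
MTTF = 21.5983

21.5983


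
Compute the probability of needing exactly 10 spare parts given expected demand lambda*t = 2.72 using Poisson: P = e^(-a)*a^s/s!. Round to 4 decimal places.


a = 2.72, s = 10
e^(-a) = e^(-2.72) = 0.0659
a^s = 2.72^10 = 22166.0874
s! = 3628800
P = 0.0659 * 22166.0874 / 3628800
P = 0.0004

0.0004


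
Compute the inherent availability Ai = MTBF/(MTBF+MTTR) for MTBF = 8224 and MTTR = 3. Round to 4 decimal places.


MTBF = 8224
MTTR = 3
MTBF + MTTR = 8227
Ai = 8224 / 8227
Ai = 0.9996

0.9996


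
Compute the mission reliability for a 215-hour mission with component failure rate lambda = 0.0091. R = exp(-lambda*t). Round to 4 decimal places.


lambda = 0.0091
mission_time = 215
lambda * t = 0.0091 * 215 = 1.9565
R = exp(-1.9565)
R = 0.1414

0.1414


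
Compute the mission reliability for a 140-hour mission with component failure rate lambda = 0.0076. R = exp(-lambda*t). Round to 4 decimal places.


lambda = 0.0076
mission_time = 140
lambda * t = 0.0076 * 140 = 1.064
R = exp(-1.064)
R = 0.3451

0.3451


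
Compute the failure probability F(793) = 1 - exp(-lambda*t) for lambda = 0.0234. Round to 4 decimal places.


lambda = 0.0234, t = 793
lambda * t = 18.5562
exp(-18.5562) = 0.0
F(t) = 1 - 0.0
F(t) = 1.0

1.0


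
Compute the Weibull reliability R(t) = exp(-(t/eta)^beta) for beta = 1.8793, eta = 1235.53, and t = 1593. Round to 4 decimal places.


beta = 1.8793, eta = 1235.53, t = 1593
t/eta = 1593 / 1235.53 = 1.2893
(t/eta)^beta = 1.2893^1.8793 = 1.6121
R(t) = exp(-1.6121)
R(t) = 0.1995

0.1995


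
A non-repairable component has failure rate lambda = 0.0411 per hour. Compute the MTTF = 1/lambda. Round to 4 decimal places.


lambda = 0.0411
MTTF = 1 / 0.0411
MTTF = 24.3309

24.3309


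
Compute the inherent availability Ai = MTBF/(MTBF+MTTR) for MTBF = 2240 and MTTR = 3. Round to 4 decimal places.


MTBF = 2240
MTTR = 3
MTBF + MTTR = 2243
Ai = 2240 / 2243
Ai = 0.9987

0.9987


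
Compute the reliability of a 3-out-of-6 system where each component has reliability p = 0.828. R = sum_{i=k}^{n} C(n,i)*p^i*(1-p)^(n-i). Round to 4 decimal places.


k = 3, n = 6, p = 0.828
i=3: C(6,3)=20 * 0.828^3 * 0.172^3 = 0.0578
i=4: C(6,4)=15 * 0.828^4 * 0.172^2 = 0.2086
i=5: C(6,5)=6 * 0.828^5 * 0.172^1 = 0.4016
i=6: C(6,6)=1 * 0.828^6 * 0.172^0 = 0.3222
R = sum of terms = 0.9902

0.9902


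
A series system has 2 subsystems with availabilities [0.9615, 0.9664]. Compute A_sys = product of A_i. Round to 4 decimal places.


Subsystems: [0.9615, 0.9664]
After subsystem 1 (A=0.9615): product = 0.9615
After subsystem 2 (A=0.9664): product = 0.9292
A_sys = 0.9292

0.9292


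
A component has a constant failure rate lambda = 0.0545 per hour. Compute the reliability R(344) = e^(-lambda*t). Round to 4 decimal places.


lambda = 0.0545
t = 344
lambda * t = 18.748
R(t) = e^(-18.748)
R(t) = 0.0

0.0


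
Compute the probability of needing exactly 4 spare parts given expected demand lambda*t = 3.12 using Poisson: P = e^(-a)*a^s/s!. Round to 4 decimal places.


a = 3.12, s = 4
e^(-a) = e^(-3.12) = 0.0442
a^s = 3.12^4 = 94.7585
s! = 24
P = 0.0442 * 94.7585 / 24
P = 0.1743

0.1743


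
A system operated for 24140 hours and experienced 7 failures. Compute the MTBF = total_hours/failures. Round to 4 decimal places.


total_hours = 24140
failures = 7
MTBF = 24140 / 7
MTBF = 3448.5714

3448.5714


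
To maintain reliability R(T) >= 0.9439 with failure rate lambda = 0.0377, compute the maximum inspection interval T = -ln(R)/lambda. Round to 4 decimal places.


R_target = 0.9439
lambda = 0.0377
-ln(0.9439) = 0.0577
T = 0.0577 / 0.0377
T = 1.5314

1.5314


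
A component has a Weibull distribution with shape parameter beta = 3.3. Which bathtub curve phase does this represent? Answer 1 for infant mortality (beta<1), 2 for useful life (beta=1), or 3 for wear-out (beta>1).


beta = 3.3
Compare beta to 1:
beta < 1 => infant mortality (phase 1)
beta = 1 => useful life (phase 2)
beta > 1 => wear-out (phase 3)
Since beta = 3.3, this is wear-out (increasing failure rate)
Phase = 3

3


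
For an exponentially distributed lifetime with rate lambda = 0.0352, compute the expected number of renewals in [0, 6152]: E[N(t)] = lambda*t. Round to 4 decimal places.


lambda = 0.0352
t = 6152
E[N(t)] = lambda * t
E[N(t)] = 0.0352 * 6152
E[N(t)] = 216.5504

216.5504


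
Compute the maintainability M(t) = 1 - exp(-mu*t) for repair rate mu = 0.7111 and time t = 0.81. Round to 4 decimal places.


mu = 0.7111, t = 0.81
mu * t = 0.7111 * 0.81 = 0.576
exp(-0.576) = 0.5621
M(t) = 1 - 0.5621
M(t) = 0.4379

0.4379


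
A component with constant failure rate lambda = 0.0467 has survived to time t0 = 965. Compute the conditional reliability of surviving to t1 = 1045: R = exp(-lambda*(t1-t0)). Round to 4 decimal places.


lambda = 0.0467
t0 = 965, t1 = 1045
t1 - t0 = 80
lambda * (t1-t0) = 0.0467 * 80 = 3.736
R = exp(-3.736)
R = 0.0238

0.0238


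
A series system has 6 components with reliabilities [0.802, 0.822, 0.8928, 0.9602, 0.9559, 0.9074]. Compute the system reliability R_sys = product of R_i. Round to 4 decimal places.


Components: [0.802, 0.822, 0.8928, 0.9602, 0.9559, 0.9074]
After component 1 (R=0.802): product = 0.802
After component 2 (R=0.822): product = 0.6592
After component 3 (R=0.8928): product = 0.5886
After component 4 (R=0.9602): product = 0.5651
After component 5 (R=0.9559): product = 0.5402
After component 6 (R=0.9074): product = 0.4902
R_sys = 0.4902

0.4902


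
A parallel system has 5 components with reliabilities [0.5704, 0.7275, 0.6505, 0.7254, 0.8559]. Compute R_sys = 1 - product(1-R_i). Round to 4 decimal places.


Components: [0.5704, 0.7275, 0.6505, 0.7254, 0.8559]
(1 - 0.5704) = 0.4296, running product = 0.4296
(1 - 0.7275) = 0.2725, running product = 0.1171
(1 - 0.6505) = 0.3495, running product = 0.0409
(1 - 0.7254) = 0.2746, running product = 0.0112
(1 - 0.8559) = 0.1441, running product = 0.0016
Product of (1-R_i) = 0.0016
R_sys = 1 - 0.0016 = 0.9984

0.9984


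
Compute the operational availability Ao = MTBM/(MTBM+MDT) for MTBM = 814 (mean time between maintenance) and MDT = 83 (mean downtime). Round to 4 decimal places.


MTBM = 814
MDT = 83
MTBM + MDT = 897
Ao = 814 / 897
Ao = 0.9075

0.9075


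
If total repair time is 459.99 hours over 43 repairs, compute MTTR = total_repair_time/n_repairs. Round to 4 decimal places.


total_repair_time = 459.99
n_repairs = 43
MTTR = 459.99 / 43
MTTR = 10.6974

10.6974


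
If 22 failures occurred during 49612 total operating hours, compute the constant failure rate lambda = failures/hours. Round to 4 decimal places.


failures = 22
total_hours = 49612
lambda = 22 / 49612
lambda = 0.0004

0.0004


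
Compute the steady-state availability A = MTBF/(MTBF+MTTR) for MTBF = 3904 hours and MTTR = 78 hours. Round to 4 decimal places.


MTBF = 3904
MTTR = 78
MTBF + MTTR = 3982
A = 3904 / 3982
A = 0.9804

0.9804


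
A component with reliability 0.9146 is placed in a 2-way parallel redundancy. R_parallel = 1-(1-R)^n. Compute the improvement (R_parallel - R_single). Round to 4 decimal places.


R_single = 0.9146, n = 2
1 - R_single = 0.0854
(1 - R_single)^n = 0.0854^2 = 0.0073
R_parallel = 1 - 0.0073 = 0.9927
Improvement = 0.9927 - 0.9146
Improvement = 0.0781

0.0781


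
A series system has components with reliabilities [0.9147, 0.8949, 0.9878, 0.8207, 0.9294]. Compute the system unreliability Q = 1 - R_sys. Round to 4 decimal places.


Components: [0.9147, 0.8949, 0.9878, 0.8207, 0.9294]
After component 1: product = 0.9147
After component 2: product = 0.8186
After component 3: product = 0.8086
After component 4: product = 0.6636
After component 5: product = 0.6168
R_sys = 0.6168
Q = 1 - 0.6168 = 0.3832

0.3832


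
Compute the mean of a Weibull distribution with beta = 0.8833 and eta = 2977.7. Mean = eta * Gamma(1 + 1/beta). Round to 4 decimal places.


beta = 0.8833, eta = 2977.7
1/beta = 1.1321
1 + 1/beta = 2.1321
Gamma(2.1321) = 1.0633
Mean = 2977.7 * 1.0633
Mean = 3166.0606

3166.0606


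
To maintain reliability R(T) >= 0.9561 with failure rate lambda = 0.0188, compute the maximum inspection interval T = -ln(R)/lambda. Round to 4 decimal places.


R_target = 0.9561
lambda = 0.0188
-ln(0.9561) = 0.0449
T = 0.0449 / 0.0188
T = 2.3879

2.3879


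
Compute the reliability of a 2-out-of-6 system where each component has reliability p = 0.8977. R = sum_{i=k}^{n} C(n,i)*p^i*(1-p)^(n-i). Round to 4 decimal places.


k = 2, n = 6, p = 0.8977
i=2: C(6,2)=15 * 0.8977^2 * 0.1023^4 = 0.0013
i=3: C(6,3)=20 * 0.8977^3 * 0.1023^3 = 0.0155
i=4: C(6,4)=15 * 0.8977^4 * 0.1023^2 = 0.1019
i=5: C(6,5)=6 * 0.8977^5 * 0.1023^1 = 0.3578
i=6: C(6,6)=1 * 0.8977^6 * 0.1023^0 = 0.5233
R = sum of terms = 0.9999

0.9999


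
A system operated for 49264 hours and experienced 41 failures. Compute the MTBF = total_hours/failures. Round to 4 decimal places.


total_hours = 49264
failures = 41
MTBF = 49264 / 41
MTBF = 1201.561

1201.561


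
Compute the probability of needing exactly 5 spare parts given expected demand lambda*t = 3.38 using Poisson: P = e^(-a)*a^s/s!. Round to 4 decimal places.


a = 3.38, s = 5
e^(-a) = e^(-3.38) = 0.034
a^s = 3.38^5 = 441.1472
s! = 120
P = 0.034 * 441.1472 / 120
P = 0.1252

0.1252


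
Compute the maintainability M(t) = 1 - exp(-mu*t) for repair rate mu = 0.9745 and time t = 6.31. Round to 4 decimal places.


mu = 0.9745, t = 6.31
mu * t = 0.9745 * 6.31 = 6.1491
exp(-6.1491) = 0.0021
M(t) = 1 - 0.0021
M(t) = 0.9979

0.9979


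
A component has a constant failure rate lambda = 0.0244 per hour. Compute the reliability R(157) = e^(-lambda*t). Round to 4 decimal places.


lambda = 0.0244
t = 157
lambda * t = 3.8308
R(t) = e^(-3.8308)
R(t) = 0.0217

0.0217


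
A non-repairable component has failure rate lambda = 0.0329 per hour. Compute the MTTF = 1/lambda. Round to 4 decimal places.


lambda = 0.0329
MTTF = 1 / 0.0329
MTTF = 30.3951

30.3951


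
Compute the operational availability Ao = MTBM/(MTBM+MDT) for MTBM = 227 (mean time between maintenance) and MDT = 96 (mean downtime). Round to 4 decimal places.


MTBM = 227
MDT = 96
MTBM + MDT = 323
Ao = 227 / 323
Ao = 0.7028

0.7028


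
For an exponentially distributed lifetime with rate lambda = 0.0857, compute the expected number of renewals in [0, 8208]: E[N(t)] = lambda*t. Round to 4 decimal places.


lambda = 0.0857
t = 8208
E[N(t)] = lambda * t
E[N(t)] = 0.0857 * 8208
E[N(t)] = 703.4256

703.4256


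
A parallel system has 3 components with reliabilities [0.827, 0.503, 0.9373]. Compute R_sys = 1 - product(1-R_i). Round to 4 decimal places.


Components: [0.827, 0.503, 0.9373]
(1 - 0.827) = 0.173, running product = 0.173
(1 - 0.503) = 0.497, running product = 0.086
(1 - 0.9373) = 0.0627, running product = 0.0054
Product of (1-R_i) = 0.0054
R_sys = 1 - 0.0054 = 0.9946

0.9946


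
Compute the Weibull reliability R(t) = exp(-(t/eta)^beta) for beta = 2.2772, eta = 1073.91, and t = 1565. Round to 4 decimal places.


beta = 2.2772, eta = 1073.91, t = 1565
t/eta = 1565 / 1073.91 = 1.4573
(t/eta)^beta = 1.4573^2.2772 = 2.3574
R(t) = exp(-2.3574)
R(t) = 0.0947

0.0947


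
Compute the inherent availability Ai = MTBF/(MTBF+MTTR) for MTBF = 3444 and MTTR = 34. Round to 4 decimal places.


MTBF = 3444
MTTR = 34
MTBF + MTTR = 3478
Ai = 3444 / 3478
Ai = 0.9902

0.9902


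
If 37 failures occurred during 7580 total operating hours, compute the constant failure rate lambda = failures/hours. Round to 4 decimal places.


failures = 37
total_hours = 7580
lambda = 37 / 7580
lambda = 0.0049

0.0049


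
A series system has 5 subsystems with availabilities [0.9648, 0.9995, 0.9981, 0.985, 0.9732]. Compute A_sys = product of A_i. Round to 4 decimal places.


Subsystems: [0.9648, 0.9995, 0.9981, 0.985, 0.9732]
After subsystem 1 (A=0.9648): product = 0.9648
After subsystem 2 (A=0.9995): product = 0.9643
After subsystem 3 (A=0.9981): product = 0.9625
After subsystem 4 (A=0.985): product = 0.948
After subsystem 5 (A=0.9732): product = 0.9226
A_sys = 0.9226

0.9226


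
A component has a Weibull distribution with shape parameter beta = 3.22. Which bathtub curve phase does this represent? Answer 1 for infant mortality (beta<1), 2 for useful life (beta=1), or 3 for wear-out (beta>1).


beta = 3.22
Compare beta to 1:
beta < 1 => infant mortality (phase 1)
beta = 1 => useful life (phase 2)
beta > 1 => wear-out (phase 3)
Since beta = 3.22, this is wear-out (increasing failure rate)
Phase = 3

3


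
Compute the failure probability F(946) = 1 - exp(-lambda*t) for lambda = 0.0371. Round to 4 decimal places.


lambda = 0.0371, t = 946
lambda * t = 35.0966
exp(-35.0966) = 0.0
F(t) = 1 - 0.0
F(t) = 1.0

1.0


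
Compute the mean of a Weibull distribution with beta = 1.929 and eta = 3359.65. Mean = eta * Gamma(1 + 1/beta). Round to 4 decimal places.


beta = 1.929, eta = 3359.65
1/beta = 0.5184
1 + 1/beta = 1.5184
Gamma(1.5184) = 0.887
Mean = 3359.65 * 0.887
Mean = 2979.8815

2979.8815


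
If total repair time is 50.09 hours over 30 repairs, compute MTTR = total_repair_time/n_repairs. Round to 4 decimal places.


total_repair_time = 50.09
n_repairs = 30
MTTR = 50.09 / 30
MTTR = 1.6697

1.6697


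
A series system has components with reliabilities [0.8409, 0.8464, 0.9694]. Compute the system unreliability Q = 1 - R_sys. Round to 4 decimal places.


Components: [0.8409, 0.8464, 0.9694]
After component 1: product = 0.8409
After component 2: product = 0.7117
After component 3: product = 0.69
R_sys = 0.69
Q = 1 - 0.69 = 0.31

0.31


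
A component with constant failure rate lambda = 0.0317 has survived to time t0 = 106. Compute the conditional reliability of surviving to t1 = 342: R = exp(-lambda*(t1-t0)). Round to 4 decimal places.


lambda = 0.0317
t0 = 106, t1 = 342
t1 - t0 = 236
lambda * (t1-t0) = 0.0317 * 236 = 7.4812
R = exp(-7.4812)
R = 0.0006

0.0006


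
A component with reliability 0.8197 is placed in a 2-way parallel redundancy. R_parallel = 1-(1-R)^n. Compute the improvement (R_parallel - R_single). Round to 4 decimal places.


R_single = 0.8197, n = 2
1 - R_single = 0.1803
(1 - R_single)^n = 0.1803^2 = 0.0325
R_parallel = 1 - 0.0325 = 0.9675
Improvement = 0.9675 - 0.8197
Improvement = 0.1478

0.1478


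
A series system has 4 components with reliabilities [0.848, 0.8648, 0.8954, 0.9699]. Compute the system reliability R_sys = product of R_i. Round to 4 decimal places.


Components: [0.848, 0.8648, 0.8954, 0.9699]
After component 1 (R=0.848): product = 0.848
After component 2 (R=0.8648): product = 0.7334
After component 3 (R=0.8954): product = 0.6566
After component 4 (R=0.9699): product = 0.6369
R_sys = 0.6369

0.6369


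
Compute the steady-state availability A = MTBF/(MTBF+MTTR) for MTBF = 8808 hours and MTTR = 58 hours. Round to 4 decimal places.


MTBF = 8808
MTTR = 58
MTBF + MTTR = 8866
A = 8808 / 8866
A = 0.9935

0.9935


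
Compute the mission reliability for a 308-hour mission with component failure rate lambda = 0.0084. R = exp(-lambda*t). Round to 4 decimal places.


lambda = 0.0084
mission_time = 308
lambda * t = 0.0084 * 308 = 2.5872
R = exp(-2.5872)
R = 0.0752

0.0752


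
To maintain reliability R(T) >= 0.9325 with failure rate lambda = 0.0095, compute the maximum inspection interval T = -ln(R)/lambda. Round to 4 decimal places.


R_target = 0.9325
lambda = 0.0095
-ln(0.9325) = 0.0699
T = 0.0699 / 0.0095
T = 7.3564

7.3564


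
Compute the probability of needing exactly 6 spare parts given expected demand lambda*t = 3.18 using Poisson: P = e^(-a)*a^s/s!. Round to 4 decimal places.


a = 3.18, s = 6
e^(-a) = e^(-3.18) = 0.0416
a^s = 3.18^6 = 1034.1004
s! = 720
P = 0.0416 * 1034.1004 / 720
P = 0.0597

0.0597


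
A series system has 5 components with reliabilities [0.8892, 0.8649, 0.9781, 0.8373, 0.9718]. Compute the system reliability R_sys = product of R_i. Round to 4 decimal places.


Components: [0.8892, 0.8649, 0.9781, 0.8373, 0.9718]
After component 1 (R=0.8892): product = 0.8892
After component 2 (R=0.8649): product = 0.7691
After component 3 (R=0.9781): product = 0.7522
After component 4 (R=0.8373): product = 0.6298
After component 5 (R=0.9718): product = 0.6121
R_sys = 0.6121

0.6121


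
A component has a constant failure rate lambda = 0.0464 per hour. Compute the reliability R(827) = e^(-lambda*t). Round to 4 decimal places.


lambda = 0.0464
t = 827
lambda * t = 38.3728
R(t) = e^(-38.3728)
R(t) = 0.0

0.0


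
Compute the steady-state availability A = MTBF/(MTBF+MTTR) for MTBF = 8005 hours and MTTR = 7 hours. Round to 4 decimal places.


MTBF = 8005
MTTR = 7
MTBF + MTTR = 8012
A = 8005 / 8012
A = 0.9991

0.9991


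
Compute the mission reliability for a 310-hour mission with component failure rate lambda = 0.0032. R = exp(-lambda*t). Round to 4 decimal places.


lambda = 0.0032
mission_time = 310
lambda * t = 0.0032 * 310 = 0.992
R = exp(-0.992)
R = 0.3708

0.3708


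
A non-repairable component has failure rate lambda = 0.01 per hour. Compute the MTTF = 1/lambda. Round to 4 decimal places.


lambda = 0.01
MTTF = 1 / 0.01
MTTF = 100.0

100.0


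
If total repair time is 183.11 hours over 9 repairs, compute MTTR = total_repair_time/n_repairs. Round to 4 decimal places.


total_repair_time = 183.11
n_repairs = 9
MTTR = 183.11 / 9
MTTR = 20.3456

20.3456


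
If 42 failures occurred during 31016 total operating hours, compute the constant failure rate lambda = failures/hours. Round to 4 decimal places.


failures = 42
total_hours = 31016
lambda = 42 / 31016
lambda = 0.0014

0.0014


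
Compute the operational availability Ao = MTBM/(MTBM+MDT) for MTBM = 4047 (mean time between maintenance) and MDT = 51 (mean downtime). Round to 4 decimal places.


MTBM = 4047
MDT = 51
MTBM + MDT = 4098
Ao = 4047 / 4098
Ao = 0.9876

0.9876


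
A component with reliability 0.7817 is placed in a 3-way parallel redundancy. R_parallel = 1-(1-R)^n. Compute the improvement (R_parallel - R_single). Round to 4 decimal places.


R_single = 0.7817, n = 3
1 - R_single = 0.2183
(1 - R_single)^n = 0.2183^3 = 0.0104
R_parallel = 1 - 0.0104 = 0.9896
Improvement = 0.9896 - 0.7817
Improvement = 0.2079

0.2079


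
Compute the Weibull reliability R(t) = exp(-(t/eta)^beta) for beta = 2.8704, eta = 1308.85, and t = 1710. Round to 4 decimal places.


beta = 2.8704, eta = 1308.85, t = 1710
t/eta = 1710 / 1308.85 = 1.3065
(t/eta)^beta = 1.3065^2.8704 = 2.1541
R(t) = exp(-2.1541)
R(t) = 0.116

0.116


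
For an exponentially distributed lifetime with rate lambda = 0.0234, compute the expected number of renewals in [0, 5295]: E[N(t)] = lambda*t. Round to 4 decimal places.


lambda = 0.0234
t = 5295
E[N(t)] = lambda * t
E[N(t)] = 0.0234 * 5295
E[N(t)] = 123.903

123.903


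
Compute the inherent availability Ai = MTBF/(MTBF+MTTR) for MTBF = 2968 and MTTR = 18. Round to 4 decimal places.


MTBF = 2968
MTTR = 18
MTBF + MTTR = 2986
Ai = 2968 / 2986
Ai = 0.994

0.994


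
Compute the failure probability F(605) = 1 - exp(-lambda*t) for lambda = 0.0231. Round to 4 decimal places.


lambda = 0.0231, t = 605
lambda * t = 13.9755
exp(-13.9755) = 0.0
F(t) = 1 - 0.0
F(t) = 1.0

1.0


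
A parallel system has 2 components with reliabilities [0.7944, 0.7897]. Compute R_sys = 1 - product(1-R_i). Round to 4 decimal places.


Components: [0.7944, 0.7897]
(1 - 0.7944) = 0.2056, running product = 0.2056
(1 - 0.7897) = 0.2103, running product = 0.0432
Product of (1-R_i) = 0.0432
R_sys = 1 - 0.0432 = 0.9568

0.9568


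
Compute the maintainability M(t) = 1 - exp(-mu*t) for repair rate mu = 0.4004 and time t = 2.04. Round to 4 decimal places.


mu = 0.4004, t = 2.04
mu * t = 0.4004 * 2.04 = 0.8168
exp(-0.8168) = 0.4418
M(t) = 1 - 0.4418
M(t) = 0.5582

0.5582


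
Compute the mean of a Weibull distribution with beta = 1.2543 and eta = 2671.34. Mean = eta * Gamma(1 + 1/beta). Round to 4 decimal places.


beta = 1.2543, eta = 2671.34
1/beta = 0.7973
1 + 1/beta = 1.7973
Gamma(1.7973) = 0.9307
Mean = 2671.34 * 0.9307
Mean = 2486.1057

2486.1057


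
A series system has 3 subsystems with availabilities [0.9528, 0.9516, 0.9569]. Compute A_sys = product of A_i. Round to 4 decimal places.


Subsystems: [0.9528, 0.9516, 0.9569]
After subsystem 1 (A=0.9528): product = 0.9528
After subsystem 2 (A=0.9516): product = 0.9067
After subsystem 3 (A=0.9569): product = 0.8676
A_sys = 0.8676

0.8676


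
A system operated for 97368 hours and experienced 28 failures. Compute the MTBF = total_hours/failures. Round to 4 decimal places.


total_hours = 97368
failures = 28
MTBF = 97368 / 28
MTBF = 3477.4286

3477.4286


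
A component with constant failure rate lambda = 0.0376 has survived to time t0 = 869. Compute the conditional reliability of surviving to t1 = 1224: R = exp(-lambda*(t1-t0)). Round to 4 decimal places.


lambda = 0.0376
t0 = 869, t1 = 1224
t1 - t0 = 355
lambda * (t1-t0) = 0.0376 * 355 = 13.348
R = exp(-13.348)
R = 0.0

0.0


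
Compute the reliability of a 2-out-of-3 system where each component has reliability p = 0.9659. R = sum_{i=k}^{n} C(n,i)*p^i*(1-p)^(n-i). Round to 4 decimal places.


k = 2, n = 3, p = 0.9659
i=2: C(3,2)=3 * 0.9659^2 * 0.0341^1 = 0.0954
i=3: C(3,3)=1 * 0.9659^3 * 0.0341^0 = 0.9011
R = sum of terms = 0.9966

0.9966


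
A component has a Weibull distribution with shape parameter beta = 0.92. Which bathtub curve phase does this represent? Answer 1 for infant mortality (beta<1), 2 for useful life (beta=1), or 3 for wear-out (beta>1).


beta = 0.92
Compare beta to 1:
beta < 1 => infant mortality (phase 1)
beta = 1 => useful life (phase 2)
beta > 1 => wear-out (phase 3)
Since beta = 0.92, this is infant mortality (decreasing failure rate)
Phase = 1

1


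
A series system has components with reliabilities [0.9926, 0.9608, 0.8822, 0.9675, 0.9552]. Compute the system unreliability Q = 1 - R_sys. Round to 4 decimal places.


Components: [0.9926, 0.9608, 0.8822, 0.9675, 0.9552]
After component 1: product = 0.9926
After component 2: product = 0.9537
After component 3: product = 0.8413
After component 4: product = 0.814
After component 5: product = 0.7775
R_sys = 0.7775
Q = 1 - 0.7775 = 0.2225

0.2225


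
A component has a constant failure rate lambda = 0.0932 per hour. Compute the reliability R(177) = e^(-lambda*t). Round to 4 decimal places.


lambda = 0.0932
t = 177
lambda * t = 16.4964
R(t) = e^(-16.4964)
R(t) = 0.0

0.0


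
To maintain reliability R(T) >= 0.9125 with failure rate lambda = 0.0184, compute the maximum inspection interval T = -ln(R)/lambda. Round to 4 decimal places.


R_target = 0.9125
lambda = 0.0184
-ln(0.9125) = 0.0916
T = 0.0916 / 0.0184
T = 4.9765

4.9765


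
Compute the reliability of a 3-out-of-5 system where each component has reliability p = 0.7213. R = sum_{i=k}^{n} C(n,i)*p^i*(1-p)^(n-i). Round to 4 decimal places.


k = 3, n = 5, p = 0.7213
i=3: C(5,3)=10 * 0.7213^3 * 0.2787^2 = 0.2915
i=4: C(5,4)=5 * 0.7213^4 * 0.2787^1 = 0.3772
i=5: C(5,5)=1 * 0.7213^5 * 0.2787^0 = 0.1952
R = sum of terms = 0.8639

0.8639


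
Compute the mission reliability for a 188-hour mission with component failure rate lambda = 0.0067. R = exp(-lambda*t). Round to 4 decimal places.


lambda = 0.0067
mission_time = 188
lambda * t = 0.0067 * 188 = 1.2596
R = exp(-1.2596)
R = 0.2838

0.2838


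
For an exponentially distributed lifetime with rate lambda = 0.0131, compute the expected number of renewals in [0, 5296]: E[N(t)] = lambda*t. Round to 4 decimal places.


lambda = 0.0131
t = 5296
E[N(t)] = lambda * t
E[N(t)] = 0.0131 * 5296
E[N(t)] = 69.3776

69.3776


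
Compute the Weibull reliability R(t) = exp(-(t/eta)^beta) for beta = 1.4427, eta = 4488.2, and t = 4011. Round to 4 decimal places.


beta = 1.4427, eta = 4488.2, t = 4011
t/eta = 4011 / 4488.2 = 0.8937
(t/eta)^beta = 0.8937^1.4427 = 0.8503
R(t) = exp(-0.8503)
R(t) = 0.4273

0.4273


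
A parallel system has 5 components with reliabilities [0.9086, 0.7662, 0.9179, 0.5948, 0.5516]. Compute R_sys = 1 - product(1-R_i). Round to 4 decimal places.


Components: [0.9086, 0.7662, 0.9179, 0.5948, 0.5516]
(1 - 0.9086) = 0.0914, running product = 0.0914
(1 - 0.7662) = 0.2338, running product = 0.0214
(1 - 0.9179) = 0.0821, running product = 0.0018
(1 - 0.5948) = 0.4052, running product = 0.0007
(1 - 0.5516) = 0.4484, running product = 0.0003
Product of (1-R_i) = 0.0003
R_sys = 1 - 0.0003 = 0.9997

0.9997


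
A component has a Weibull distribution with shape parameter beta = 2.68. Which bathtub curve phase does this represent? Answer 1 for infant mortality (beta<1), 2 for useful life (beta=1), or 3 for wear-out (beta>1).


beta = 2.68
Compare beta to 1:
beta < 1 => infant mortality (phase 1)
beta = 1 => useful life (phase 2)
beta > 1 => wear-out (phase 3)
Since beta = 2.68, this is wear-out (increasing failure rate)
Phase = 3

3


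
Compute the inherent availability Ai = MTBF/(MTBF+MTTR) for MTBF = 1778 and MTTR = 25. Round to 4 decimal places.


MTBF = 1778
MTTR = 25
MTBF + MTTR = 1803
Ai = 1778 / 1803
Ai = 0.9861

0.9861


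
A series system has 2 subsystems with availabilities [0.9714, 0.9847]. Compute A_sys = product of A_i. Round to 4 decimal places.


Subsystems: [0.9714, 0.9847]
After subsystem 1 (A=0.9714): product = 0.9714
After subsystem 2 (A=0.9847): product = 0.9565
A_sys = 0.9565

0.9565


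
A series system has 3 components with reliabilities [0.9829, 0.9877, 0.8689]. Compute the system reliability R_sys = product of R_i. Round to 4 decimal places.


Components: [0.9829, 0.9877, 0.8689]
After component 1 (R=0.9829): product = 0.9829
After component 2 (R=0.9877): product = 0.9708
After component 3 (R=0.8689): product = 0.8435
R_sys = 0.8435

0.8435


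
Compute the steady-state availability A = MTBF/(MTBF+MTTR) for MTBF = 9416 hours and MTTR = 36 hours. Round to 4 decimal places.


MTBF = 9416
MTTR = 36
MTBF + MTTR = 9452
A = 9416 / 9452
A = 0.9962

0.9962


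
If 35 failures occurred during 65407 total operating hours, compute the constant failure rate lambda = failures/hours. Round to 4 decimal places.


failures = 35
total_hours = 65407
lambda = 35 / 65407
lambda = 0.0005

0.0005


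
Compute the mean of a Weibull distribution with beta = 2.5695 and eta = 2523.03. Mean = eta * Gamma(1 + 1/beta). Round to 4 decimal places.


beta = 2.5695, eta = 2523.03
1/beta = 0.3892
1 + 1/beta = 1.3892
Gamma(1.3892) = 0.8879
Mean = 2523.03 * 0.8879
Mean = 2240.2154

2240.2154


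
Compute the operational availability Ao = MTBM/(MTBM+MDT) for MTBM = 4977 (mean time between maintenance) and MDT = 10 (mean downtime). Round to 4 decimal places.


MTBM = 4977
MDT = 10
MTBM + MDT = 4987
Ao = 4977 / 4987
Ao = 0.998

0.998
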